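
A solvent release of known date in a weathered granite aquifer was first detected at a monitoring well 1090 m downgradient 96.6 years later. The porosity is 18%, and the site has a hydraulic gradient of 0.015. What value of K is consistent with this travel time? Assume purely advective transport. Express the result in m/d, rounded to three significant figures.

0.371 m/d

t = 96.6 years = 35260 d
v = L / t = 1090 / 35260 = 0.03091 m/d
K = v · n / i = 0.03091 × 0.18 / 0.015 = 0.371 m/d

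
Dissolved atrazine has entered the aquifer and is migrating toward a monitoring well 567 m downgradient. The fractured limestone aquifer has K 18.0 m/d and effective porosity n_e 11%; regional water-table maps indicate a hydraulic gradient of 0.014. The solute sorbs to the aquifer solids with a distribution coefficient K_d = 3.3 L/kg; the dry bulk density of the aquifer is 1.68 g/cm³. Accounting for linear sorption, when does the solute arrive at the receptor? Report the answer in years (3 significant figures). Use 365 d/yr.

Darcy flux q = K·i = 18.0 × 0.014 = 0.2520 m/d
v_s = q/n_e = 0.2520/0.11 = 2.291 m/d
Retardation R = 1 + ρ_b·K_d/n = 1 + 1.68×3.3/0.11 = 51.40
Contaminant velocity v_c = v/R = 2.291/51.40 = 0.04457 m/d
t = L/v_c = 567/0.04457 = 12720 d
   = 12720/365 = 34.9 yr

34.9 years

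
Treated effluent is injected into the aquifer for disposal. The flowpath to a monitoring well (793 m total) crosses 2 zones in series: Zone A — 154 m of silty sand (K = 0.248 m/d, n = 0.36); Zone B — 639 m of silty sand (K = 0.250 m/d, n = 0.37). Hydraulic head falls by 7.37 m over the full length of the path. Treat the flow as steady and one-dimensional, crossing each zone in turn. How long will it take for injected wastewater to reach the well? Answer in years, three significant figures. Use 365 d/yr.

Continuity: the same q passes through each zone, so ΔH = q·Σ(L_j/K_j) — the zones act as resistances in series.
Σ(L/K) = 154/0.248 + 639/0.250 = 621.0 + 2556 = 3177 d
q = ΔH / Σ(L/K) = 7.37 / 3177 = 0.002320 m/d (same in every zone)
Zone A: v = q/n = 0.002320/0.36 = 0.006444 m/d → t_A = 154/0.006444 = 23900 d
Zone B: v = q/n = 0.002320/0.37 = 0.006270 m/d → t_B = 639/0.006270 = 101900 d
Total t = 23900 + 101900 = 125800 d
   = 125800 / 365 = 345 yr

345 years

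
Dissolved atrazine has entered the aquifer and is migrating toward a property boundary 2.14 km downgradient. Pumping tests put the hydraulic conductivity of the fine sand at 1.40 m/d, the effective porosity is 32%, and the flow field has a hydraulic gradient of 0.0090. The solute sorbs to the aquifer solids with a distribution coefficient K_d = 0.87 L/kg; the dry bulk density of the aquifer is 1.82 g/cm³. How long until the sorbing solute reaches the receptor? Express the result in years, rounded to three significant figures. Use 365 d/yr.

Darcy flux q = K·i = 1.40 × 0.0090 = 0.01260 m/d
v_s = q/n_e = 0.01260/0.32 = 0.03937 m/d
Retardation R = 1 + ρ_b·K_d/n = 1 + 1.82×0.87/0.32 = 5.948
Contaminant velocity v_c = v/R = 0.03937/5.948 = 0.006620 m/d
L = 2.14 km = 2140 m
t = L/v_c = 2140/0.006620 = 323300 d
   = 323300/365 = 886 yr

886 years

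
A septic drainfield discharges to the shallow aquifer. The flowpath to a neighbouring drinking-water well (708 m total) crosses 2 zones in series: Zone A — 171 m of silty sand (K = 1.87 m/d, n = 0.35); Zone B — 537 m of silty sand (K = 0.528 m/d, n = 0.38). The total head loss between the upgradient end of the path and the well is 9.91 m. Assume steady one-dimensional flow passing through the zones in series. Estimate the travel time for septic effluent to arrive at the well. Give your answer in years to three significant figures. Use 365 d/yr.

80.9 years

Steady 1-D flow in series ⇒ the Darcy flux q is identical in every zone and the zone head losses add (resistances L/K in series).
Σ(L/K) = 171/1.87 + 537/0.528 = 91.44 + 1017 = 1108 d
q = ΔH / Σ(L/K) = 9.91 / 1108 = 0.008940 m/d (same in every zone)
Zone A: v = q/n = 0.008940/0.35 = 0.02554 m/d → t_A = 171/0.02554 = 6695 d
Zone B: v = q/n = 0.008940/0.38 = 0.02353 m/d → t_B = 537/0.02353 = 22830 d
Total t = 6695 + 22830 = 29520 d
   = 29520 / 365 = 80.9 yr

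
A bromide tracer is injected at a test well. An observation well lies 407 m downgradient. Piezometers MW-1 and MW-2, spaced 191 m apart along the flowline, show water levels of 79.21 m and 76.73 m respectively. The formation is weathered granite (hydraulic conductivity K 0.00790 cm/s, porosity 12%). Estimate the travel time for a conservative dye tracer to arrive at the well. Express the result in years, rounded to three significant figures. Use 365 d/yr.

1.51 years

Hydraulic gradient i = (79.21 − 76.73) / 191 = 2.48 / 191 = 0.01298
K = 0.00790 cm/s × 864 = 6.826 m/d
q = Ki = 6.826 × 0.01298 = 0.08863 m/d
v = Ki/n = 6.826·0.01298/0.12 = 0.7385 m/d
t = L / v = 407 / 0.7385 = 551.1 d
   = 551.1 / 365 = 1.51 yr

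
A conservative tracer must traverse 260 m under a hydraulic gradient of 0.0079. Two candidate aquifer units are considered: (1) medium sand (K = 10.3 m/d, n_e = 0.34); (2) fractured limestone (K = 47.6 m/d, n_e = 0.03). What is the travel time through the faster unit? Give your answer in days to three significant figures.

20.7 days

Unit 1 (medium sand): v = 10.3×0.0079/0.34 = 0.2393 m/d, t = 260/0.2393 = 1086 d
Unit 2 (fractured limestone): v = 47.6×0.0079/0.03 = 12.53 m/d, t = 260/12.53 = 20.74 d
Faster unit: t = 20.7 d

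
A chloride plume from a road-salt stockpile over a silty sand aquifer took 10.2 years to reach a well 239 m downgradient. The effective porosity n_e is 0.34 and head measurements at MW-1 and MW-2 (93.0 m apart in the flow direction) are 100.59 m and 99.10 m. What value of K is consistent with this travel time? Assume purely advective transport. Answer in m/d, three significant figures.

Hydraulic gradient i = (100.59 − 99.10) / 93.0 = 1.49 / 93.0 = 0.01602
t = 10.2 years = 3723 d
v = L / t = 239 / 3723 = 0.06420 m/d
K = v · n / i = 0.06420 × 0.34 / 0.01602 = 1.36 m/d

1.36 m/d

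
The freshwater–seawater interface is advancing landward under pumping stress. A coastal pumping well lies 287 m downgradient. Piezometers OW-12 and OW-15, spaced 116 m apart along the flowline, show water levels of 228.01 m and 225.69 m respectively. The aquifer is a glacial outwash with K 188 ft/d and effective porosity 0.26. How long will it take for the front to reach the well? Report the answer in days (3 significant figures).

65.1 days

Hydraulic gradient i = (228.01 − 225.69) / 116 = 2.32 / 116 = 0.02000
K = 188 ft/d × 0.3048 = 57.30 m/d
Specific discharge q = 57.30 × 0.02000 = 1.146 m/d
Seepage velocity v = q / n = 1.146 / 0.26 = 4.408 m/d
t = L / v = 287 / 4.408 = 65.11 d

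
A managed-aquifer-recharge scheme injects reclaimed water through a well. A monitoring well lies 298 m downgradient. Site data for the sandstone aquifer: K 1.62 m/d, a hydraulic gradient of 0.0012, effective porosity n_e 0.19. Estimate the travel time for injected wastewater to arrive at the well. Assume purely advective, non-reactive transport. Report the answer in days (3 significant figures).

Darcy flux q = K·i = 1.62 × 0.0012 = 0.001944 m/d
v_s = q/n_e = 0.001944/0.19 = 0.01023 m/d
t = L / v = 298 / 0.01023 = 29130 d

29100 days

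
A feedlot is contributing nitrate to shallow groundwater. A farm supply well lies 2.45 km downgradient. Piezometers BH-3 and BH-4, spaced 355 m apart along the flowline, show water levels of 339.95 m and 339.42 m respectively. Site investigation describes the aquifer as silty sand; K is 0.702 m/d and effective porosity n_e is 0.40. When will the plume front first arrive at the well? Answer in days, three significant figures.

Hydraulic gradient i = (339.95 − 339.42) / 355 = 0.53 / 355 = 0.001493
Specific discharge q = 0.702 × 0.001493 = 0.001048 m/d
v = Ki/n = 0.702·0.001493/0.40 = 0.002620 m/d
L = 2.45 km = 2450 m
t = L / v = 2450 / 0.002620 = 935100 d

935000 days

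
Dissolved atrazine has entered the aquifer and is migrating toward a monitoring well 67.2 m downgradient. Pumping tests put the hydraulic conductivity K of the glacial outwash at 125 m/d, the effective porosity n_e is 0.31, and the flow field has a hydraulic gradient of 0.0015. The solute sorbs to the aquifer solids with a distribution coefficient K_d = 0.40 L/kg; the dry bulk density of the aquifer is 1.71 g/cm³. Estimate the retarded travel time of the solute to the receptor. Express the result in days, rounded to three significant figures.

Specific discharge q = 125 × 0.0015 = 0.1875 m/d
v = Ki/n = 125·0.0015/0.31 = 0.6048 m/d
Retardation R = 1 + ρ_b·K_d/n = 1 + 1.71×0.40/0.31 = 3.206
Contaminant velocity v_c = v/R = 0.6048/3.206 = 0.1886 m/d
t = L/v_c = 67.2/0.1886 = 356.2 d

356 days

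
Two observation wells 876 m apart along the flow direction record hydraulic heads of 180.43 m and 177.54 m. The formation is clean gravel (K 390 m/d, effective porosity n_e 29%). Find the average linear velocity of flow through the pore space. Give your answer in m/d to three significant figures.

4.44 m/d

Hydraulic gradient i = (180.43 − 177.54) / 876 = 2.89 / 876 = 0.003299
Darcy flux q = K·i = 390 × 0.003299 = 1.287 m/d
Average linear velocity = 1.287 / 0.29 = 4.437 m/d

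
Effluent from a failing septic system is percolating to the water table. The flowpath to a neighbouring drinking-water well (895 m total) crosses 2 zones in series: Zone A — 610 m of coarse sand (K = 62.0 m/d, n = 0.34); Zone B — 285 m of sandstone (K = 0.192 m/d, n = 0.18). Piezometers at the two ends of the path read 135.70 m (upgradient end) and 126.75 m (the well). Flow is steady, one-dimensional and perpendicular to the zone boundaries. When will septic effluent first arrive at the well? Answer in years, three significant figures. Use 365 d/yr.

118 years

Total head drop ΔH = 135.70 − 126.75 = 8.95 m
Continuity: the same q passes through each zone, so ΔH = q·Σ(L_j/K_j) — the zones act as resistances in series.
Σ(L/K) = 610/62.0 + 285/0.192 = 9.839 + 1484 = 1494 d
q = ΔH / Σ(L/K) = 8.95 / 1494 = 0.005990 m/d (same in every zone)
Zone A: v = q/n = 0.005990/0.34 = 0.01762 m/d → t_A = 610/0.01762 = 34630 d
Zone B: v = q/n = 0.005990/0.18 = 0.03328 m/d → t_B = 285/0.03328 = 8565 d
Total t = 34630 + 8565 = 43190 d
   = 43190 / 365 = 118 yr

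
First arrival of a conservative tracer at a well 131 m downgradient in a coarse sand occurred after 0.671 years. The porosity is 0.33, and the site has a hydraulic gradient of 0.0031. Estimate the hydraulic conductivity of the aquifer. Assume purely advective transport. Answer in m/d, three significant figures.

t = 0.671 years = 244.9 d
v = L / t = 131 / 244.9 = 0.5349 m/d
K = v · n / i = 0.5349 × 0.33 / 0.0031 = 56.9 m/d

56.9 m/d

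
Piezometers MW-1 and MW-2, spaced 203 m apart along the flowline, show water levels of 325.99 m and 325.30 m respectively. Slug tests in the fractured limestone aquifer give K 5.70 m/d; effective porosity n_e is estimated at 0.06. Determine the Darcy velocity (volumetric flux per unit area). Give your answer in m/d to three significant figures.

0.0194 m/d

Hydraulic gradient i = (325.99 − 325.30) / 203 = 0.69 / 203 = 0.003399
Specific discharge q = 5.70 × 0.003399 = 0.01937 m/d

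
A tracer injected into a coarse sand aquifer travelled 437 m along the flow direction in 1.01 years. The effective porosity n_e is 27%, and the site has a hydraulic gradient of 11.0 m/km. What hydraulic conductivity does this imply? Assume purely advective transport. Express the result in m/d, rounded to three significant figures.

29.1 m/d

t = 1.01 years = 368.7 d
v = L / t = 437 / 368.7 = 1.185 m/d
K = v · n / i = 1.185 × 0.27 / 0.011 = 29.1 m/d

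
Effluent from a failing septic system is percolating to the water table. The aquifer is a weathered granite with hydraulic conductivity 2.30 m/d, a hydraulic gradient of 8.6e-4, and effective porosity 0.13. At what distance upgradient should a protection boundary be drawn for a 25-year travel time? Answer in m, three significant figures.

139 m

q = Ki = 2.30 × 8.6e-4 = 0.001978 m/d
Seepage velocity v = q / n = 0.001978 / 0.13 = 0.01522 m/d
T = 25 yr × 365 = 9125 d
L = v × T = 0.01522 × 9125 = 138.8 m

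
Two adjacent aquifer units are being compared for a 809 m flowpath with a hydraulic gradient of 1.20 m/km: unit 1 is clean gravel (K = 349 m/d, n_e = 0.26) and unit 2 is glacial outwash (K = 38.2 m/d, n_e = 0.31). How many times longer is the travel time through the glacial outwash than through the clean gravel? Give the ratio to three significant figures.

Unit 1 (clean gravel): v = 349×0.0012/0.26 = 1.611 m/d, t = 809/1.611 = 502.2 d
Unit 2 (glacial outwash): v = 38.2×0.0012/0.31 = 0.1479 m/d, t = 809/0.1479 = 5471 d
t(glacial outwash) / t(clean gravel) = 5471/502.2 = 10.9

10.9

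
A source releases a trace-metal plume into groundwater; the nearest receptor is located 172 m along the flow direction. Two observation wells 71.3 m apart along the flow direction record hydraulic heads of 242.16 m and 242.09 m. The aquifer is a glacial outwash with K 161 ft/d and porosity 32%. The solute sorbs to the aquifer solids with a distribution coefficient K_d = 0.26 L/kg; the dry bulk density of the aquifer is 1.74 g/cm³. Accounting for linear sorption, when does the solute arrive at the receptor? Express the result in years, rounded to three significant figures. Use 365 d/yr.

7.55 years

Hydraulic gradient i = (242.16 − 242.09) / 71.3 = 0.07 / 71.3 = 9.818e-4
K = 161 ft/d × 0.3048 = 49.07 m/d
Specific discharge q = 49.07 × 9.818e-4 = 0.04818 m/d
Average linear velocity = 0.04818 / 0.32 = 0.1506 m/d
Retardation R = 1 + ρ_b·K_d/n = 1 + 1.74×0.26/0.32 = 2.414
Contaminant velocity v_c = v/R = 0.1506/2.414 = 0.06237 m/d
t = L/v_c = 172/0.06237 = 2758 d
   = 2758/365 = 7.55 yr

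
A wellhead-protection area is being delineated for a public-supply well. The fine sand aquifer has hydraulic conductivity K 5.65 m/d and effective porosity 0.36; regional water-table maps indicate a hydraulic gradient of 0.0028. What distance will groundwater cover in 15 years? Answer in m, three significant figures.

241 m

Specific discharge q = 5.65 × 0.0028 = 0.01582 m/d
v_s = q/n_e = 0.01582/0.36 = 0.04394 m/d
T = 15 yr × 365 = 5475 d
L = v × T = 0.04394 × 5475 = 240.6 m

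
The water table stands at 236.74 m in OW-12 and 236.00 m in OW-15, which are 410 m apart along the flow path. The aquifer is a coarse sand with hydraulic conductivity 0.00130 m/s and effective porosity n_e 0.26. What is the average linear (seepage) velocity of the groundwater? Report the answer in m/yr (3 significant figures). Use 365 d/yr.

285 m/yr

Hydraulic gradient i = (236.74 − 236.00) / 410 = 0.74 / 410 = 0.001805
K = 0.00130 m/s × 86400 s/d = 112.3 m/d
Darcy flux q = K·i = 112.3 × 0.001805 = 0.2027 m/d
v_s = q/n_e = 0.2027/0.26 = 0.7797 m/d
   = 0.7797 × 365 = 285 m/yr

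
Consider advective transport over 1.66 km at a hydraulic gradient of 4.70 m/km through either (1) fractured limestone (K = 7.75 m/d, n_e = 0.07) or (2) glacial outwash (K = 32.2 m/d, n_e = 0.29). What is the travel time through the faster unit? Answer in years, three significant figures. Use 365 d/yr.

8.71 years

Unit 1 (fractured limestone): v = 7.75×0.0047/0.07 = 0.5204 m/d, t = 1660/0.5204 = 3190 d
Unit 2 (glacial outwash): v = 32.2×0.0047/0.29 = 0.5219 m/d, t = 1660/0.5219 = 3181 d
Faster: 3181 d / 365 = 8.71 yr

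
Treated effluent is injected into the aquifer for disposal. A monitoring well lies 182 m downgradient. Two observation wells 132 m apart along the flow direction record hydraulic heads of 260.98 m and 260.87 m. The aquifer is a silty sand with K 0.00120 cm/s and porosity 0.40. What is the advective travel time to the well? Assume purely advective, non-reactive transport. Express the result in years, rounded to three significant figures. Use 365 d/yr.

Hydraulic gradient i = (260.98 − 260.87) / 132 = 0.11 / 132 = 8.333e-4
K = 0.00120 cm/s × 864 = 1.037 m/d
Specific discharge q = 1.037 × 8.333e-4 = 8.640e-4 m/d
v_s = q/n_e = 8.640e-4/0.40 = 0.002160 m/d
t = L / v = 182 / 0.002160 = 84260 d
   = 84260 / 365 = 231 yr

231 years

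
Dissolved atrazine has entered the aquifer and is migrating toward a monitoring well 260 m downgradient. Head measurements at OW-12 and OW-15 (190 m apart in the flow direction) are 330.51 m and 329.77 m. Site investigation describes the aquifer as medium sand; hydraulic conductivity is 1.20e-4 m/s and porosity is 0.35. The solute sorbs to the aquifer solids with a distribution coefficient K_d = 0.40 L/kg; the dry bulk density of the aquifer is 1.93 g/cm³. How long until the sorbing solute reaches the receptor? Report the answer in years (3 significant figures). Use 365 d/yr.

19.8 years

Hydraulic gradient i = (330.51 − 329.77) / 190 = 0.74 / 190 = 0.003895
K = 1.20e-4 m/s × 86400 s/d = 10.37 m/d
Specific discharge q = 10.37 × 0.003895 = 0.04038 m/d
v = Ki/n = 10.37·0.003895/0.35 = 0.1154 m/d
Retardation R = 1 + ρ_b·K_d/n = 1 + 1.93×0.40/0.35 = 3.206
Contaminant velocity v_c = v/R = 0.1154/3.206 = 0.03599 m/d
t = L/v_c = 260/0.03599 = 7224 d
   = 7224/365 = 19.8 yr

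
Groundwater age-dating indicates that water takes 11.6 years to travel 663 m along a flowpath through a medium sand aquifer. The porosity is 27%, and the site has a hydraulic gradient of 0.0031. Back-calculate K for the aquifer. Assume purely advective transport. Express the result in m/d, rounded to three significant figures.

13.6 m/d

t = 11.6 years = 4234 d
v = L / t = 663 / 4234 = 0.1566 m/d
K = v · n / i = 0.1566 × 0.27 / 0.0031 = 13.6 m/d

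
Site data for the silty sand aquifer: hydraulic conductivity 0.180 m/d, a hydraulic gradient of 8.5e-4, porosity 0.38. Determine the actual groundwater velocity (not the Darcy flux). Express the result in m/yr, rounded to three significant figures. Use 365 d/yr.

Darcy flux q = K·i = 0.180 × 8.5e-4 = 1.530e-4 m/d
v = Ki/n = 0.180·8.5e-4/0.38 = 4.026e-4 m/d
   = 4.026e-4 × 365 = 0.147 m/yr

0.147 m/yr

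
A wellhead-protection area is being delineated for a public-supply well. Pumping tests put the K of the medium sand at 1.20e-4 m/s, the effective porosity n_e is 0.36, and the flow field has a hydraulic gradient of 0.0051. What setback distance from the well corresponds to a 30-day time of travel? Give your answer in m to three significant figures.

K = 1.20e-4 m/s × 86400 s/d = 10.37 m/d
Specific discharge q = 10.37 × 0.0051 = 0.05288 m/d
v = Ki/n = 10.37·0.0051/0.36 = 0.1469 m/d
L = v × T = 0.1469 × 30 = 4.406 m

4.41 m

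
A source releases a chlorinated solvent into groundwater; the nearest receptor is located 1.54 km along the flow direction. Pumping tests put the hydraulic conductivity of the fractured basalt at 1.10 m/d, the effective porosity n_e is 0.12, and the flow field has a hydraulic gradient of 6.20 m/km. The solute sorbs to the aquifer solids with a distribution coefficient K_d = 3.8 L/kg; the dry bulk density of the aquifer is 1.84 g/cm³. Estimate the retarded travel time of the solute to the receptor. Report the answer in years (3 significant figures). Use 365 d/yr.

4400 years

Specific discharge q = 1.10 × 0.0062 = 0.006820 m/d
v = Ki/n = 1.10·0.0062/0.12 = 0.05683 m/d
Retardation R = 1 + ρ_b·K_d/n = 1 + 1.84×3.8/0.12 = 59.27
Contaminant velocity v_c = v/R = 0.05683/59.27 = 9.589e-4 m/d
L = 1.54 km = 1540 m
t = L/v_c = 1540/9.589e-4 = 1.606e6 d
   = 1.606e6/365 = 4400 yr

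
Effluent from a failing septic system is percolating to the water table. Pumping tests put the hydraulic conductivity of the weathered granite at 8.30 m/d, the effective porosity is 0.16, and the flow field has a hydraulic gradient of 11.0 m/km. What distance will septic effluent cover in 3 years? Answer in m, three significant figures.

Specific discharge q = 8.30 × 0.011 = 0.09130 m/d
v = Ki/n = 8.30·0.011/0.16 = 0.5706 m/d
T = 3 yr × 365 = 1095 d
L = v × T = 0.5706 × 1095 = 624.8 m

625 m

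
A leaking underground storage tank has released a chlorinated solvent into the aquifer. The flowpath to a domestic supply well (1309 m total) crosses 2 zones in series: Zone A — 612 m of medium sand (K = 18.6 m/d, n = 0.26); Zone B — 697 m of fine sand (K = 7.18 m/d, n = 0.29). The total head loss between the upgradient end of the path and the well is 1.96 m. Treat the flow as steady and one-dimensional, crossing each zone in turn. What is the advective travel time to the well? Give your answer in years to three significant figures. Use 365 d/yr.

Continuity: the same q passes through each zone, so ΔH = q·Σ(L_j/K_j) — the zones act as resistances in series.
Σ(L/K) = 612/18.6 + 697/7.18 = 32.90 + 97.08 = 130.0 d
q = ΔH / Σ(L/K) = 1.96 / 130.0 = 0.01508 m/d (same in every zone)
Zone A: v = q/n = 0.01508/0.26 = 0.05800 m/d → t_A = 612/0.05800 = 10550 d
Zone B: v = q/n = 0.01508/0.29 = 0.05200 m/d → t_B = 697/0.05200 = 13400 d
Total t = 10550 + 13400 = 23960 d
   = 23960 / 365 = 65.6 yr

65.6 years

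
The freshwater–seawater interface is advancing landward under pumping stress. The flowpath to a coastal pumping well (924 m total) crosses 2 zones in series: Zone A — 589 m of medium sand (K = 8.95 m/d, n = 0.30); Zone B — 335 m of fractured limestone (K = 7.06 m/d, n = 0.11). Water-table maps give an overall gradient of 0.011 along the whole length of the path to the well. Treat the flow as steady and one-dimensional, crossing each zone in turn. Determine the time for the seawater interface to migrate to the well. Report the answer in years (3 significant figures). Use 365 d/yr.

Continuity: the same q passes through each zone, so ΔH = q·Σ(L_j/K_j) — the zones act as resistances in series.
Σ(L/K) = 589/8.95 + 335/7.06 = 65.81 + 47.45 = 113.3 d
K_eq = L_total / Σ(L/K) = 924 / 113.3 = 8.158 m/d
q = K_eq · i = 8.158 × 0.011 = 0.08974 m/d (same in every zone)
Zone A: v = q/n = 0.08974/0.30 = 0.2991 m/d → t_A = 589/0.2991 = 1969 d
Zone B: v = q/n = 0.08974/0.11 = 0.8158 m/d → t_B = 335/0.8158 = 410.6 d
Total t = 1969 + 410.6 = 2380 d
   = 2380 / 365 = 6.52 yr

6.52 years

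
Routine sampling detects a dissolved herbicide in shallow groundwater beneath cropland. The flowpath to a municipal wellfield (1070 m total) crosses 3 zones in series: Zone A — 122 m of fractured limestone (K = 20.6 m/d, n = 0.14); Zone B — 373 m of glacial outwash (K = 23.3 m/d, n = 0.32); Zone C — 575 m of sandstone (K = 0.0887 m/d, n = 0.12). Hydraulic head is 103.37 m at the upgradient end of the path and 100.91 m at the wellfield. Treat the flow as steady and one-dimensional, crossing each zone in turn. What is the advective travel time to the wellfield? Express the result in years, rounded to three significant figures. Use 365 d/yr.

1490 years

Total head drop ΔH = 103.37 − 100.91 = 2.46 m
Steady 1-D flow in series ⇒ the Darcy flux q is identical in every zone and the zone head losses add (resistances L/K in series).
Σ(L/K) = 122/20.6 + 373/23.3 + 575/0.0887 = 5.922 + 16.01 + 6483 = 6504 d
q = ΔH / Σ(L/K) = 2.46 / 6504 = 3.782e-4 m/d (same in every zone)
Zone A: v = q/n = 3.782e-4/0.14 = 0.002701 m/d → t_A = 122/0.002701 = 45160 d
Zone B: v = q/n = 3.782e-4/0.32 = 0.001182 m/d → t_B = 373/0.001182 = 315600 d
Zone C: v = q/n = 3.782e-4/0.12 = 0.003152 m/d → t_C = 575/0.003152 = 182400 d
Total t = 45160 + 315600 + 182400 = 543200 d
   = 543200 / 365 = 1490 yr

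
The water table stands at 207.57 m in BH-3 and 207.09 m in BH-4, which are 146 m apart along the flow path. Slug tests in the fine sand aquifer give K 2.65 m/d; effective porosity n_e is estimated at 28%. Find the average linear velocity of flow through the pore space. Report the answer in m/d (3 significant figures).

Hydraulic gradient i = (207.57 − 207.09) / 146 = 0.48 / 146 = 0.003288
Specific discharge q = 2.65 × 0.003288 = 0.008712 m/d
Seepage velocity v = q / n = 0.008712 / 0.28 = 0.03112 m/d

0.0311 m/d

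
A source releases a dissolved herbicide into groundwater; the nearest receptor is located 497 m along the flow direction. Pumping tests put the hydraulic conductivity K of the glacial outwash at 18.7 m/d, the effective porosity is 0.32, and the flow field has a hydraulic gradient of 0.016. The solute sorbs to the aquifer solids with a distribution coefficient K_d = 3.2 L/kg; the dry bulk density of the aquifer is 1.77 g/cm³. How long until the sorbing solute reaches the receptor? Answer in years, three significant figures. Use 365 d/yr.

Darcy flux q = K·i = 18.7 × 0.016 = 0.2992 m/d
Average linear velocity = 0.2992 / 0.32 = 0.9350 m/d
Retardation R = 1 + ρ_b·K_d/n = 1 + 1.77×3.2/0.32 = 18.70
Contaminant velocity v_c = v/R = 0.9350/18.70 = 0.05000 m/d
t = L/v_c = 497/0.05000 = 9940 d
   = 9940/365 = 27.2 yr

27.2 years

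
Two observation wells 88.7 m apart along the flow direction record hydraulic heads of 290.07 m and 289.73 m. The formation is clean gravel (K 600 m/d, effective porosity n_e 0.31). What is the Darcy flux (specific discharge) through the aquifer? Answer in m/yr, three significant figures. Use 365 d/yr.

839 m/yr

Hydraulic gradient i = (290.07 − 289.73) / 88.7 = 0.34 / 88.7 = 0.003833
Darcy flux q = K·i = 600 × 0.003833 = 2.300 m/d
   = 2.300 × 365 = 839 m/yr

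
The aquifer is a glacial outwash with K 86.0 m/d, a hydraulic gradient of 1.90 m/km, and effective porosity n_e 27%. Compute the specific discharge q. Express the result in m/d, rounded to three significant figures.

0.163 m/d

Darcy flux q = K·i = 86.0 × 0.0019 = 0.1634 m/d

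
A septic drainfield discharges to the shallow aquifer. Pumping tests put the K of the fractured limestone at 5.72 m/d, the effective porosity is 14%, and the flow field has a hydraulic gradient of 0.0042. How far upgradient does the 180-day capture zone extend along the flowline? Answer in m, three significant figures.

Specific discharge q = 5.72 × 0.0042 = 0.02402 m/d
Seepage velocity v = q / n = 0.02402 / 0.14 = 0.1716 m/d
L = v × T = 0.1716 × 180 = 30.89 m

30.9 m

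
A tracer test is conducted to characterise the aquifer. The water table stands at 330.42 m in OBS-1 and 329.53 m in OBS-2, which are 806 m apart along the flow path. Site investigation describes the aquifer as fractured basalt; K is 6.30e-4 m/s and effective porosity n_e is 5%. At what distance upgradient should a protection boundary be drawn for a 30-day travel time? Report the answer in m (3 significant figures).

Hydraulic gradient i = (330.42 − 329.53) / 806 = 0.89 / 806 = 0.001104
K = 6.30e-4 m/s × 86400 s/d = 54.43 m/d
Specific discharge q = 54.43 × 0.001104 = 0.06010 m/d
v = Ki/n = 54.43·0.001104/0.05 = 1.202 m/d
L = v × T = 1.202 × 30 = 36.06 m

36.1 m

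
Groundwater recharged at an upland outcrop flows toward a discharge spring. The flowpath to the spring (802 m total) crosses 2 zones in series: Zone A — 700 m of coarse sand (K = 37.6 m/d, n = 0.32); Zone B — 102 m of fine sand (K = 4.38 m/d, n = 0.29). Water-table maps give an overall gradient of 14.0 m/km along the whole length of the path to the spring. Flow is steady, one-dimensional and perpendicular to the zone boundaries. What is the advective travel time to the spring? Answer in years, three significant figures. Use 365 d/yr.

Steady 1-D flow in series ⇒ the Darcy flux q is identical in every zone and the zone head losses add (resistances L/K in series).
Σ(L/K) = 700/37.6 + 102/4.38 = 18.62 + 23.29 = 41.90 d
K_eq = L_total / Σ(L/K) = 802 / 41.90 = 19.14 m/d
q = K_eq · i = 19.14 × 0.014 = 0.2679 m/d (same in every zone)
Zone A: v = q/n = 0.2679/0.32 = 0.8373 m/d → t_A = 700/0.8373 = 836.0 d
Zone B: v = q/n = 0.2679/0.29 = 0.9239 m/d → t_B = 102/0.9239 = 110.4 d
Total t = 836.0 + 110.4 = 946.4 d
   = 946.4 / 365 = 2.59 yr

2.59 years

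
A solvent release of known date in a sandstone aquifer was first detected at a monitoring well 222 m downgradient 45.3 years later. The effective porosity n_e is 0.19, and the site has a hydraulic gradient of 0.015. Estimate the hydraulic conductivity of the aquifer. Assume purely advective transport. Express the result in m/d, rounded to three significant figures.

t = 45.3 years = 16530 d
v = L / t = 222 / 16530 = 0.01343 m/d
K = v · n / i = 0.01343 × 0.19 / 0.015 = 0.170 m/d

0.170 m/d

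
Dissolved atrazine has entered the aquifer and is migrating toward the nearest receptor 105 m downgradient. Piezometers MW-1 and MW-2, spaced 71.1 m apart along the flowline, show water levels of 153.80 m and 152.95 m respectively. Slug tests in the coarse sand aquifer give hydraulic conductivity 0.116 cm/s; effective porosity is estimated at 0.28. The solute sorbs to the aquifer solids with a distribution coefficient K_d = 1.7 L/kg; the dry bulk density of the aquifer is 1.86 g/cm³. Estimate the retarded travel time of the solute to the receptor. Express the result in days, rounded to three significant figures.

Hydraulic gradient i = (153.80 − 152.95) / 71.1 = 0.85 / 71.1 = 0.01195
K = 0.116 cm/s × 864 = 100.2 m/d
Darcy flux q = K·i = 100.2 × 0.01195 = 1.198 m/d
Average linear velocity = 1.198 / 0.28 = 4.279 m/d
Retardation R = 1 + ρ_b·K_d/n = 1 + 1.86×1.7/0.28 = 12.29
Contaminant velocity v_c = v/R = 4.279/12.29 = 0.3481 m/d
t = L/v_c = 105/0.3481 = 301.6 d

302 days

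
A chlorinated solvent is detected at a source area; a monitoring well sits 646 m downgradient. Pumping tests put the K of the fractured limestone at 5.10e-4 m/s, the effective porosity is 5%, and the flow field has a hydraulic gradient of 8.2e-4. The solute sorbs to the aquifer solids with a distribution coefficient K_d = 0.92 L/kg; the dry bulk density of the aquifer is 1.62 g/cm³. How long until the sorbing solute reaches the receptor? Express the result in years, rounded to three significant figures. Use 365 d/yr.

75.5 years

K = 5.10e-4 m/s × 86400 s/d = 44.06 m/d
q = Ki = 44.06 × 8.2e-4 = 0.03613 m/d
Seepage velocity v = q / n = 0.03613 / 0.05 = 0.7226 m/d
Retardation R = 1 + ρ_b·K_d/n = 1 + 1.62×0.92/0.05 = 30.81
Contaminant velocity v_c = v/R = 0.7226/30.81 = 0.02346 m/d
t = L/v_c = 646/0.02346 = 27540 d
   = 27540/365 = 75.5 yr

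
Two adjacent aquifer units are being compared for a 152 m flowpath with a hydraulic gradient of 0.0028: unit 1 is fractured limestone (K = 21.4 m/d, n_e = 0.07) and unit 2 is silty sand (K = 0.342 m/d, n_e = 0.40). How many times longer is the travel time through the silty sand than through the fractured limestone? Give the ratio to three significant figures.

Unit 1 (fractured limestone): v = 21.4×0.0028/0.07 = 0.8560 m/d, t = 152/0.8560 = 177.6 d
Unit 2 (silty sand): v = 0.342×0.0028/0.40 = 0.002394 m/d, t = 152/0.002394 = 63490 d
t(silty sand) / t(fractured limestone) = 63490/177.6 = 358

358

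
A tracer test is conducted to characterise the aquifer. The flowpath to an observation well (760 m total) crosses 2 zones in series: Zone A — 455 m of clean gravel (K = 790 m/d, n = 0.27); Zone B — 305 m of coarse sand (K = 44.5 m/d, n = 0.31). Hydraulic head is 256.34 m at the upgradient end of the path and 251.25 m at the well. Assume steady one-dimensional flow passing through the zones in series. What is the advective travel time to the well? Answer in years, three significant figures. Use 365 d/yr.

0.869 years

Total head drop ΔH = 256.34 − 251.25 = 5.09 m
Continuity: the same q passes through each zone, so ΔH = q·Σ(L_j/K_j) — the zones act as resistances in series.
Σ(L/K) = 455/790 + 305/44.5 = 0.5759 + 6.854 = 7.430 d
q = ΔH / Σ(L/K) = 5.09 / 7.430 = 0.6851 m/d (same in every zone)
Zone A: v = q/n = 0.6851/0.27 = 2.537 m/d → t_A = 455/2.537 = 179.3 d
Zone B: v = q/n = 0.6851/0.31 = 2.210 m/d → t_B = 305/2.210 = 138.0 d
Total t = 179.3 + 138.0 = 317.3 d
   = 317.3 / 365 = 0.869 yr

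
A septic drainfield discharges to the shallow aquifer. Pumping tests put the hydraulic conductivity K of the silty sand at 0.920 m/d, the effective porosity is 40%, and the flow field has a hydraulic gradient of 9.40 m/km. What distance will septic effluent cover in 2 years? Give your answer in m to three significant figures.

q = Ki = 0.920 × 0.0094 = 0.008648 m/d
v = Ki/n = 0.920·0.0094/0.40 = 0.02162 m/d
T = 2 yr × 365 = 730 d
L = v × T = 0.02162 × 730 = 15.78 m

15.8 m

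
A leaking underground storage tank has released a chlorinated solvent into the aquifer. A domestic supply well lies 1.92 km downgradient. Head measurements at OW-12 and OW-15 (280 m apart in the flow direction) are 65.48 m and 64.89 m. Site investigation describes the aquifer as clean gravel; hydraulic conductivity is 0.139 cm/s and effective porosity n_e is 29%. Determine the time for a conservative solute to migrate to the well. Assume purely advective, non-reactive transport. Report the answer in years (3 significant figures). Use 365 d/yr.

6.03 years

Hydraulic gradient i = (65.48 − 64.89) / 280 = 0.59 / 280 = 0.002107
K = 0.139 cm/s × 864 = 120.1 m/d
Darcy flux q = K·i = 120.1 × 0.002107 = 0.2531 m/d
Seepage velocity v = q / n = 0.2531 / 0.29 = 0.8726 m/d
L = 1.92 km = 1920 m
t = L / v = 1920 / 0.8726 = 2200 d
   = 2200 / 365 = 6.03 yr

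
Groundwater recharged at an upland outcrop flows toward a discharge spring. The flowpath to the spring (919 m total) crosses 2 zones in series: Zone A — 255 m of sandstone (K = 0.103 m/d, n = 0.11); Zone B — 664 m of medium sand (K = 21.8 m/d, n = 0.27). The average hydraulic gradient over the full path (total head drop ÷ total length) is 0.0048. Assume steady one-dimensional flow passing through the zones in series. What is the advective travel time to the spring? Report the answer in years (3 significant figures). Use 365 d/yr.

Continuity: the same q passes through each zone, so ΔH = q·Σ(L_j/K_j) — the zones act as resistances in series.
Σ(L/K) = 255/0.103 + 664/21.8 = 2476 + 30.46 = 2506 d
K_eq = L_total / Σ(L/K) = 919 / 2506 = 0.3667 m/d
q = K_eq · i = 0.3667 × 0.0048 = 0.001760 m/d (same in every zone)
Zone A: v = q/n = 0.001760/0.11 = 0.01600 m/d → t_A = 255/0.01600 = 15940 d
Zone B: v = q/n = 0.001760/0.27 = 0.006519 m/d → t_B = 664/0.006519 = 101900 d
Total t = 15940 + 101900 = 117800 d
   = 117800 / 365 = 323 yr

323 years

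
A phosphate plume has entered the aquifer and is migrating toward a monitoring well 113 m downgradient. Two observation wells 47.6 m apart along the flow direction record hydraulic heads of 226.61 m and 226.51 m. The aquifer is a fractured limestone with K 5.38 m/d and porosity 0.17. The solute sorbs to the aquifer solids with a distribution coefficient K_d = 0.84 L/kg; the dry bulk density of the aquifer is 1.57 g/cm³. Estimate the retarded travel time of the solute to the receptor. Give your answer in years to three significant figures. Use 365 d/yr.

Hydraulic gradient i = (226.61 − 226.51) / 47.6 = 0.10 / 47.6 = 0.002101
q = Ki = 5.38 × 0.002101 = 0.01130 m/d
v = Ki/n = 5.38·0.002101/0.17 = 0.06649 m/d
Retardation R = 1 + ρ_b·K_d/n = 1 + 1.57×0.84/0.17 = 8.758
Contaminant velocity v_c = v/R = 0.06649/8.758 = 0.007592 m/d
t = L/v_c = 113/0.007592 = 14880 d
   = 14880/365 = 40.8 yr

40.8 years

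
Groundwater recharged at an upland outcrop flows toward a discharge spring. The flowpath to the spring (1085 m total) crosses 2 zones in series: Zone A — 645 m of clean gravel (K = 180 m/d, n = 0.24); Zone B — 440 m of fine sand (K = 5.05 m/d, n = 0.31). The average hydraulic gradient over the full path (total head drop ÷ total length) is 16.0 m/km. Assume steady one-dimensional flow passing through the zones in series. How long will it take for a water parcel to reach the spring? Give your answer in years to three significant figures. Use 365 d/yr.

Steady 1-D flow in series ⇒ the Darcy flux q is identical in every zone and the zone head losses add (resistances L/K in series).
Σ(L/K) = 645/180 + 440/5.05 = 3.583 + 87.13 = 90.71 d
K_eq = L_total / Σ(L/K) = 1085 / 90.71 = 11.96 m/d
q = K_eq · i = 11.96 × 0.016 = 0.1914 m/d (same in every zone)
Zone A: v = q/n = 0.1914/0.24 = 0.7974 m/d → t_A = 645/0.7974 = 808.9 d
Zone B: v = q/n = 0.1914/0.31 = 0.6173 m/d → t_B = 440/0.6173 = 712.7 d
Total t = 808.9 + 712.7 = 1522 d
   = 1522 / 365 = 4.17 yr

4.17 years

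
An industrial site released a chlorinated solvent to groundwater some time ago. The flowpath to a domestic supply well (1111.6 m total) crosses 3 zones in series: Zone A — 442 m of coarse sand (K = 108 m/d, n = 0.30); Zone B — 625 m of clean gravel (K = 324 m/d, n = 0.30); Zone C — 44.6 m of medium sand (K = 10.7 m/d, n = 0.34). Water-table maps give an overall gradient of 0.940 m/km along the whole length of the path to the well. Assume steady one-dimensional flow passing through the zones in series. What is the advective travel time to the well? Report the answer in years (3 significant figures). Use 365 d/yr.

8.96 years

For zones in series the flux q is common to all zones; the equivalent conductivity is the harmonic (thickness-weighted) mean, K_eq = L_total / Σ(L_j/K_j).
Σ(L/K) = 442/108 + 625/324 + 44.6/10.7 = 4.093 + 1.929 + 4.168 = 10.19 d
K_eq = L_total / Σ(L/K) = 1111.6 / 10.19 = 109.1 m/d
q = K_eq · i = 109.1 × 9.4e-4 = 0.1025 m/d (same in every zone)
Zone A: v = q/n = 0.1025/0.30 = 0.3418 m/d → t_A = 442/0.3418 = 1293 d
Zone B: v = q/n = 0.1025/0.30 = 0.3418 m/d → t_B = 625/0.3418 = 1828 d
Zone C: v = q/n = 0.1025/0.34 = 0.3016 m/d → t_C = 44.6/0.3016 = 147.9 d
Total t = 1293 + 1828 + 147.9 = 3269 d
   = 3269 / 365 = 8.96 yr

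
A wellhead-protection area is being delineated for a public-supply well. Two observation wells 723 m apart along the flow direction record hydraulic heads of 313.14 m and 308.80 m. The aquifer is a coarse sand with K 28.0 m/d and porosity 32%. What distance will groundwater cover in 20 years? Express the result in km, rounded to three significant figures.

3.83 km

Hydraulic gradient i = (313.14 − 308.80) / 723 = 4.34 / 723 = 0.006003
Darcy flux q = K·i = 28.0 × 0.006003 = 0.1681 m/d
v_s = q/n_e = 0.1681/0.32 = 0.5252 m/d
T = 20 yr × 365 = 7300 d
L = v × T = 0.5252 × 7300 = 3834 m
   = 3.83 km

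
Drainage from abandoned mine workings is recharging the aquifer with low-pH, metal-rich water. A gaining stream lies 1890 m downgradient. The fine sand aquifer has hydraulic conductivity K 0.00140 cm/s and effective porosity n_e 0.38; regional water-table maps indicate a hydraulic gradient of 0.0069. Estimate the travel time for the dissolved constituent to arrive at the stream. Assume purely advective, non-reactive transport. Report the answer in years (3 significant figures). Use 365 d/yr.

236 years

K = 0.00140 cm/s × 864 = 1.210 m/d
q = Ki = 1.210 × 0.0069 = 0.008346 m/d
Average linear velocity = 0.008346 / 0.38 = 0.02196 m/d
t = L / v = 1890 / 0.02196 = 86050 d
   = 86050 / 365 = 236 yr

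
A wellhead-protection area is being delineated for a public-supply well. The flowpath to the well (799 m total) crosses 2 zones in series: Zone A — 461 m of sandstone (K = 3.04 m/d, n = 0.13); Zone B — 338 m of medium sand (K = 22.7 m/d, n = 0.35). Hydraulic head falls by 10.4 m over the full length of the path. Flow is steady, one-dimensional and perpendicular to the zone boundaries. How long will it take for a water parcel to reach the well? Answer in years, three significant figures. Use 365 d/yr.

Steady 1-D flow in series ⇒ the Darcy flux q is identical in every zone and the zone head losses add (resistances L/K in series).
Σ(L/K) = 461/3.04 + 338/22.7 = 151.6 + 14.89 = 166.5 d
q = ΔH / Σ(L/K) = 10.4 / 166.5 = 0.06245 m/d (same in every zone)
Zone A: v = q/n = 0.06245/0.13 = 0.4804 m/d → t_A = 461/0.4804 = 959.7 d
Zone B: v = q/n = 0.06245/0.35 = 0.1784 m/d → t_B = 338/0.1784 = 1894 d
Total t = 959.7 + 1894 = 2854 d
   = 2854 / 365 = 7.82 yr

7.82 years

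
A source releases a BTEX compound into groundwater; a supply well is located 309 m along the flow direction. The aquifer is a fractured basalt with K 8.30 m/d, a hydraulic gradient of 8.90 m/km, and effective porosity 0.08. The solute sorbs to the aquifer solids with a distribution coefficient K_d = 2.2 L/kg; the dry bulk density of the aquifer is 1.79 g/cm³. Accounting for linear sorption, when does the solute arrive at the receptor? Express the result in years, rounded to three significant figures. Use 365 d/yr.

q = Ki = 8.30 × 0.0089 = 0.07387 m/d
Seepage velocity v = q / n = 0.07387 / 0.08 = 0.9234 m/d
Retardation R = 1 + ρ_b·K_d/n = 1 + 1.79×2.2/0.08 = 50.23
Contaminant velocity v_c = v/R = 0.9234/50.23 = 0.01838 m/d
t = L/v_c = 309/0.01838 = 16810 d
   = 16810/365 = 46.0 yr

46.0 years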